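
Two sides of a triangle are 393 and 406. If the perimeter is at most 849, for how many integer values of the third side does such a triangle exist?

37

Triangle inequality: 13 < x < 799. Perimeter ≤ 849 gives x ≤ 849 − 393 − 406 = 50.
So 13 < x ≤ 50; integers 14 through 50: 37 values.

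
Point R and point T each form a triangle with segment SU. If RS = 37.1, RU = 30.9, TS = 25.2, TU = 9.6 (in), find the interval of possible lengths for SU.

15.6 < SU < 34.8

From triangle RSU: |37.1 − 30.9| < SU < 37.1 + 30.9, i.e. 6.2 < SU < 68.0.
From triangle TSU: 15.6 < SU < 34.8.
Both must hold, so SU lies in the intersection.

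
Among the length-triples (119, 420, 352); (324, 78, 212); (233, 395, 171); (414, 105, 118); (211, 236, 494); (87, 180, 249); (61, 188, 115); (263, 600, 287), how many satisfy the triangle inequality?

(119,352,420): 119+352 > 420 → valid
(78,212,324): 78+212 ≤ 324 → not valid
(171,233,395): 171+233 > 395 → valid
(105,118,414): 105+118 ≤ 414 → not valid
(211,236,494): 211+236 ≤ 494 → not valid
(87,180,249): 87+180 > 249 → valid
(61,115,188): 61+115 ≤ 188 → not valid
(263,287,600): 263+287 ≤ 600 → not valid
3 of the 8 triples form a triangle.

3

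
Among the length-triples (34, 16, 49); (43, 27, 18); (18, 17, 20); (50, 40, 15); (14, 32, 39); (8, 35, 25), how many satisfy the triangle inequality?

5

(16,34,49): 16+34 > 49 → valid
(18,27,43): 18+27 > 43 → valid
(17,18,20): 17+18 > 20 → valid
(15,40,50): 15+40 > 50 → valid
(14,32,39): 14+32 > 39 → valid
(8,25,35): 8+25 ≤ 35 → not valid
5 of the 6 triples form a triangle.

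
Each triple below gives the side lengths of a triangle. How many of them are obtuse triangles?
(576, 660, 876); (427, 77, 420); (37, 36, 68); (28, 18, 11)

2

(576,660,876): 576²+660² = 767376 = 876² → right
(427,77,420): 77²+420² = 182329 = 427² → right
(37,36,68): 36²+37² = 2665 < 4624 = 68² → obtuse
(28,18,11): 11²+18² = 445 < 784 = 28² → obtuse
2 of the 4 are obtuse.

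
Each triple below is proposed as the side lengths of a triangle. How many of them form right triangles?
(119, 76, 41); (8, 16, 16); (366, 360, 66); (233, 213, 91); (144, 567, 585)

2

(119,76,41): 41+76 ≤ 119, not a triangle
(8,16,16): 8²+16² = 320 > 256 = 16² → acute
(366,360,66): 66²+360² = 133956 = 366² → right
(233,213,91): 91²+213² = 53650 < 54289 = 233² → obtuse
(144,567,585): 144²+567² = 342225 = 585² → right
2 of the 5 are right.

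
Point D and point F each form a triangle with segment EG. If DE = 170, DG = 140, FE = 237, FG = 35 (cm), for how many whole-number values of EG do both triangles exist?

69

From triangle DEG: 30 < EG < 310.
From triangle FEG: 202 < EG < 272.
Intersection: 202 < EG < 272, so integers 203 through 271: 69 values.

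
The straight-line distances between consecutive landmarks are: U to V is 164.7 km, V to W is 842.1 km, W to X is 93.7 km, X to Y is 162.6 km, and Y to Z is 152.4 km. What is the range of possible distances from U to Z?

268.7 ≤ UZ ≤ 1415.5 km

The maximum is all hops collinear in one direction: 164.7 + 842.1 + 93.7 + 162.6 + 152.4 = 1415.5.
The longest hop is 842.1; the others sum to 573.4. Folding the others back against it leaves at least 842.1 − 573.4 = 268.7.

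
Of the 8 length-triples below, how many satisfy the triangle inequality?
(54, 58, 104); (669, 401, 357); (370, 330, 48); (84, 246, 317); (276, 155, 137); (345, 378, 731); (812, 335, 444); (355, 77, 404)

6

(54,58,104): 54+58 > 104 → valid
(357,401,669): 357+401 > 669 → valid
(48,330,370): 48+330 > 370 → valid
(84,246,317): 84+246 > 317 → valid
(137,155,276): 137+155 > 276 → valid
(345,378,731): 345+378 ≤ 731 → not valid
(335,444,812): 335+444 ≤ 812 → not valid
(77,355,404): 77+355 > 404 → valid
6 of the 8 triples form a triangle.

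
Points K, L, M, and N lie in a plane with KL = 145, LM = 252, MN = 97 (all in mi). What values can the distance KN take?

10 ≤ KN ≤ 494 mi

The maximum is all hops collinear in one direction: 145 + 252 + 97 = 494.
The longest hop is 252; the others sum to 242. Folding the others back against it leaves at least 252 − 242 = 10.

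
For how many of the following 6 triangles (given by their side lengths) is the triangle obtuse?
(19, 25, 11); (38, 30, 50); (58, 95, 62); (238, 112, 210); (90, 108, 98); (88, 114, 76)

(19,25,11): 11²+19² = 482 < 625 = 25² → obtuse
(38,30,50): 30²+38² = 2344 < 2500 = 50² → obtuse
(58,95,62): 58²+62² = 7208 < 9025 = 95² → obtuse
(238,112,210): 112²+210² = 56644 = 238² → right
(90,108,98): 90²+98² = 17704 > 11664 = 108² → acute
(88,114,76): 76²+88² = 13520 > 12996 = 114² → acute
3 of the 6 are obtuse.

3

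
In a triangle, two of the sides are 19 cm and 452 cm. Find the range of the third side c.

By the triangle inequality, c must be less than 19 + 452 = 471 and greater than |19 − 452| = 433.

433 < c < 471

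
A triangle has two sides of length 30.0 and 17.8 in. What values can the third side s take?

12.2 < s < 47.8

By the triangle inequality, s must be less than 30.0 + 17.8 = 47.8 and greater than |30.0 − 17.8| = 12.2.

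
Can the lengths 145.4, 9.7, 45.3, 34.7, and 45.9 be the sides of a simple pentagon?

No

For a pentagon, each side must be shorter than the sum of the others.
Here the longest side is 145.4, but the remaining 4 sides sum to only 135.6.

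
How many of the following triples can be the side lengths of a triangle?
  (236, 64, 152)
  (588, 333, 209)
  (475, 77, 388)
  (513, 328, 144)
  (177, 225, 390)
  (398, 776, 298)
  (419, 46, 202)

1

(64,152,236): 64+152 ≤ 236 → not valid
(209,333,588): 209+333 ≤ 588 → not valid
(77,388,475): 77+388 ≤ 475 → not valid
(144,328,513): 144+328 ≤ 513 → not valid
(177,225,390): 177+225 > 390 → valid
(298,398,776): 298+398 ≤ 776 → not valid
(46,202,419): 46+202 ≤ 419 → not valid
1 of the 7 triples forms a triangle.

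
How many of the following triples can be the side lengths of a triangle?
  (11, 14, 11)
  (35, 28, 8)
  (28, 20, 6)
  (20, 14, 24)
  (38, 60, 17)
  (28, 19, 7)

(11,11,14): 11+11 > 14 → valid
(8,28,35): 8+28 > 35 → valid
(6,20,28): 6+20 ≤ 28 → not valid
(14,20,24): 14+20 > 24 → valid
(17,38,60): 17+38 ≤ 60 → not valid
(7,19,28): 7+19 ≤ 28 → not valid
3 of the 6 triples form a triangle.

3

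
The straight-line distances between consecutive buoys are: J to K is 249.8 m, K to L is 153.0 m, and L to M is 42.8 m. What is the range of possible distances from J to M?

The maximum is all hops collinear in one direction: 249.8 + 153.0 + 42.8 = 445.6.
The longest hop is 249.8; the others sum to 195.8. Folding the others back against it leaves at least 249.8 − 195.8 = 54.0.

54.0 ≤ JM ≤ 445.6 m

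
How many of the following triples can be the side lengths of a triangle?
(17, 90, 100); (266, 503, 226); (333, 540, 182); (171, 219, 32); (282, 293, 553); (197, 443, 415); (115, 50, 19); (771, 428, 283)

3

(17,90,100): 17+90 > 100 → valid
(226,266,503): 226+266 ≤ 503 → not valid
(182,333,540): 182+333 ≤ 540 → not valid
(32,171,219): 32+171 ≤ 219 → not valid
(282,293,553): 282+293 > 553 → valid
(197,415,443): 197+415 > 443 → valid
(19,50,115): 19+50 ≤ 115 → not valid
(283,428,771): 283+428 ≤ 771 → not valid
3 of the 8 triples form a triangle.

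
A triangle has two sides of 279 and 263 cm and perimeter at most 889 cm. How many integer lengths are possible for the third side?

Triangle inequality: 16 < x < 542. Perimeter ≤ 889 gives x ≤ 889 − 279 − 263 = 347.
So 16 < x ≤ 347; integers 17 through 347: 331 values.

331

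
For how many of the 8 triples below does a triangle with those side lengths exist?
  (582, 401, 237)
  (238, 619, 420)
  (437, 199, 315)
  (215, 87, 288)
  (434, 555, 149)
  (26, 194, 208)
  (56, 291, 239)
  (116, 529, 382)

(237,401,582): 237+401 > 582 → valid
(238,420,619): 238+420 > 619 → valid
(199,315,437): 199+315 > 437 → valid
(87,215,288): 87+215 > 288 → valid
(149,434,555): 149+434 > 555 → valid
(26,194,208): 26+194 > 208 → valid
(56,239,291): 56+239 > 291 → valid
(116,382,529): 116+382 ≤ 529 → not valid
7 of the 8 triples form a triangle.

7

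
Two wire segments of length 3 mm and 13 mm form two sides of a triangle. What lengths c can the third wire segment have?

10 < c < 16

By the triangle inequality, c must be less than 3 + 13 = 16 and greater than |3 − 13| = 10.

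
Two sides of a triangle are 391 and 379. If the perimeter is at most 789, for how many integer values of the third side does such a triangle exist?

Triangle inequality: 12 < x < 770. Perimeter ≤ 789 gives x ≤ 789 − 391 − 379 = 19.
So 12 < x ≤ 19; integers 13 through 19: 7 values.

7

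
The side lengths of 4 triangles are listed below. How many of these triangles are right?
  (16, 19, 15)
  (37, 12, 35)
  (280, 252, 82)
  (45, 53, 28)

2

(16,19,15): 15²+16² = 481 > 361 = 19² → acute
(37,12,35): 12²+35² = 1369 = 37² → right
(280,252,82): 82²+252² = 70228 < 78400 = 280² → obtuse
(45,53,28): 28²+45² = 2809 = 53² → right
2 of the 4 are right.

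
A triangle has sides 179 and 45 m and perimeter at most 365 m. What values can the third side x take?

Triangle inequality alone gives 134 < x < 224.
The perimeter condition gives x ≤ 365 − 179 − 45 = 141.
Intersecting the two: 134 < x ≤ 141.

134 < x ≤ 141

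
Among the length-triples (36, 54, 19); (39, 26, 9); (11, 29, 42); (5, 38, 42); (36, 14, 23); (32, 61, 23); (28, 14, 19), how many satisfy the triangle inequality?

4

(19,36,54): 19+36 > 54 → valid
(9,26,39): 9+26 ≤ 39 → not valid
(11,29,42): 11+29 ≤ 42 → not valid
(5,38,42): 5+38 > 42 → valid
(14,23,36): 14+23 > 36 → valid
(23,32,61): 23+32 ≤ 61 → not valid
(14,19,28): 14+19 > 28 → valid
4 of the 7 triples form a triangle.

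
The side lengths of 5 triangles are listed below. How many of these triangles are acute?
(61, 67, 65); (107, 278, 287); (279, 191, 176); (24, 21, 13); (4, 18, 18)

(61,67,65): 61²+65² = 7946 > 4489 = 67² → acute
(107,278,287): 107²+278² = 88733 > 82369 = 287² → acute
(279,191,176): 176²+191² = 67457 < 77841 = 279² → obtuse
(24,21,13): 13²+21² = 610 > 576 = 24² → acute
(4,18,18): 4²+18² = 340 > 324 = 18² → acute
4 of the 5 are acute.

4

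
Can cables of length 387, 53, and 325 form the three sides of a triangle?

The longest side is 387, but the other two sum to only 378.
378 < 387, so the triangle inequality fails.

No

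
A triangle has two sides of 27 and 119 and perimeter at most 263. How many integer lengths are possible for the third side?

25

Triangle inequality: 92 < x < 146. Perimeter ≤ 263 gives x ≤ 263 − 27 − 119 = 117.
So 92 < x ≤ 117; integers 93 through 117: 25 values.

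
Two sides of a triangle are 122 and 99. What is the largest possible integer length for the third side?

The third side must be strictly less than 122 + 99 = 221.
The largest integer below 221 is 220.

220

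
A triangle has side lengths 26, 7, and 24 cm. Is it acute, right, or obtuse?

Compare the square of the longest side to the sum of squares of the other two: 7² + 24² = 625 < 676 = 26².

obtuse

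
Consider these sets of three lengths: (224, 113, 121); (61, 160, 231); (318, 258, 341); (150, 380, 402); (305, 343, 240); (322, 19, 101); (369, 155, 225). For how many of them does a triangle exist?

5

(113,121,224): 113+121 > 224 → valid
(61,160,231): 61+160 ≤ 231 → not valid
(258,318,341): 258+318 > 341 → valid
(150,380,402): 150+380 > 402 → valid
(240,305,343): 240+305 > 343 → valid
(19,101,322): 19+101 ≤ 322 → not valid
(155,225,369): 155+225 > 369 → valid
5 of the 7 triples form a triangle.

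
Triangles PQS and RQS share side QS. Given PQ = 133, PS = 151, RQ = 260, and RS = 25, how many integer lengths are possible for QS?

From triangle PQS: 18 < QS < 284.
From triangle RQS: 235 < QS < 285.
Intersection: 235 < QS < 284, so integers 236 through 283: 48 values.

48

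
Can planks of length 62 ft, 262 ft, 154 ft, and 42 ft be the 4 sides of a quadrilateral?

For a quadrilateral, each side must be shorter than the sum of the others.
Here the longest side is 262, but the remaining 3 sides sum to only 258.

No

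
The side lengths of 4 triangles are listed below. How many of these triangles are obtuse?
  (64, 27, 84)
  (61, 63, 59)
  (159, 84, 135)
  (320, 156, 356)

(64,27,84): 27²+64² = 4825 < 7056 = 84² → obtuse
(61,63,59): 59²+61² = 7202 > 3969 = 63² → acute
(159,84,135): 84²+135² = 25281 = 159² → right
(320,156,356): 156²+320² = 126736 = 356² → right
1 of the 4 is obtuse.

1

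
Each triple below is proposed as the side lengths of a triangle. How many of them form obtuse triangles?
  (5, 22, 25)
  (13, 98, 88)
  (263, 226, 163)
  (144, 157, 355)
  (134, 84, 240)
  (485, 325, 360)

(5,22,25): 5²+22² = 509 < 625 = 25² → obtuse
(13,98,88): 13²+88² = 7913 < 9604 = 98² → obtuse
(263,226,163): 163²+226² = 77645 > 69169 = 263² → acute
(144,157,355): 144+157 ≤ 355, not a triangle
(134,84,240): 84+134 ≤ 240, not a triangle
(485,325,360): 325²+360² = 235225 = 485² → right
2 of the 6 are obtuse.

2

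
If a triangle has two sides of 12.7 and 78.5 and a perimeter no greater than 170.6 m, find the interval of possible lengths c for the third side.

Triangle inequality alone gives 65.8 < c < 91.2.
The perimeter condition gives c ≤ 170.6 − 12.7 − 78.5 = 79.4.
Intersecting the two: 65.8 < c ≤ 79.4.

65.8 < c ≤ 79.4 m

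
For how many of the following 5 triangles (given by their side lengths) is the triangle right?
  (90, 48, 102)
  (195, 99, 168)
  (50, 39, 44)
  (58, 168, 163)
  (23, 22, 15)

2

(90,48,102): 48²+90² = 10404 = 102² → right
(195,99,168): 99²+168² = 38025 = 195² → right
(50,39,44): 39²+44² = 3457 > 2500 = 50² → acute
(58,168,163): 58²+163² = 29933 > 28224 = 168² → acute
(23,22,15): 15²+22² = 709 > 529 = 23² → acute
2 of the 5 are right.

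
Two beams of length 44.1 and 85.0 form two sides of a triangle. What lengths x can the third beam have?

40.9 < x < 129.1

By the triangle inequality, x must be less than 44.1 + 85.0 = 129.1 and greater than |44.1 − 85.0| = 40.9.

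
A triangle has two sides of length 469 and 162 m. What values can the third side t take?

By the triangle inequality, t must be less than 469 + 162 = 631 and greater than |469 − 162| = 307.

307 < t < 631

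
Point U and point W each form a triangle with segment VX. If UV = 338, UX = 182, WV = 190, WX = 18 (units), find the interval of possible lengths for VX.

172 < VX < 208

From triangle UVX: |338 − 182| < VX < 338 + 182, i.e. 156 < VX < 520.
From triangle WVX: 172 < VX < 208.
Both must hold, so VX lies in the intersection.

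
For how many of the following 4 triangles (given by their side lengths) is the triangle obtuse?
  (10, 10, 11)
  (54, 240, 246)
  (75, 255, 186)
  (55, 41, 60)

1

(10,10,11): 10²+10² = 200 > 121 = 11² → acute
(54,240,246): 54²+240² = 60516 = 246² → right
(75,255,186): 75²+186² = 40221 < 65025 = 255² → obtuse
(55,41,60): 41²+55² = 4706 > 3600 = 60² → acute
1 of the 4 is obtuse.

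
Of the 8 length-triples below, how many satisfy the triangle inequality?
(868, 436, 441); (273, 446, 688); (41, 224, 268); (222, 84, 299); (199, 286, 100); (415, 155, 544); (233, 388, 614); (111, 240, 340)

7

(436,441,868): 436+441 > 868 → valid
(273,446,688): 273+446 > 688 → valid
(41,224,268): 41+224 ≤ 268 → not valid
(84,222,299): 84+222 > 299 → valid
(100,199,286): 100+199 > 286 → valid
(155,415,544): 155+415 > 544 → valid
(233,388,614): 233+388 > 614 → valid
(111,240,340): 111+240 > 340 → valid
7 of the 8 triples form a triangle.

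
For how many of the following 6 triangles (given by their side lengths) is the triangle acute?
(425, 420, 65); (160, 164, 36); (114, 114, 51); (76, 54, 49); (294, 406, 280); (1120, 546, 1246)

1

(425,420,65): 65²+420² = 180625 = 425² → right
(160,164,36): 36²+160² = 26896 = 164² → right
(114,114,51): 51²+114² = 15597 > 12996 = 114² → acute
(76,54,49): 49²+54² = 5317 < 5776 = 76² → obtuse
(294,406,280): 280²+294² = 164836 = 406² → right
(1120,546,1246): 546²+1120² = 1552516 = 1246² → right
1 of the 6 is acute.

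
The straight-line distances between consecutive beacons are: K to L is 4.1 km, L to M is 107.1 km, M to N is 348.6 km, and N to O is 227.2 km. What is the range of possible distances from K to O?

The maximum is all hops collinear in one direction: 4.1 + 107.1 + 348.6 + 227.2 = 687.0.
The longest hop is 348.6; the others sum to 338.4. Folding the others back against it leaves at least 348.6 − 338.4 = 10.2.

10.2 ≤ KO ≤ 687.0 km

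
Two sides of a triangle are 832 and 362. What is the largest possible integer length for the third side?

1193

The third side must be strictly less than 832 + 362 = 1194.
The largest integer below 1194 is 1193.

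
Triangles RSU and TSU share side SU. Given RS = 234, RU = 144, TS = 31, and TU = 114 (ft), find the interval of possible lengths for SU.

From triangle RSU: |234 − 144| < SU < 234 + 144, i.e. 90 < SU < 378.
From triangle TSU: 83 < SU < 145.
Both must hold, so SU lies in the intersection.

90 < SU < 145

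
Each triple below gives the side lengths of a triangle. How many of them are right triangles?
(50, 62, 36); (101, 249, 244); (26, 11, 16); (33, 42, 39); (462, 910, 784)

(50,62,36): 36²+50² = 3796 < 3844 = 62² → obtuse
(101,249,244): 101²+244² = 69737 > 62001 = 249² → acute
(26,11,16): 11²+16² = 377 < 676 = 26² → obtuse
(33,42,39): 33²+39² = 2610 > 1764 = 42² → acute
(462,910,784): 462²+784² = 828100 = 910² → right
1 of the 5 is right.

1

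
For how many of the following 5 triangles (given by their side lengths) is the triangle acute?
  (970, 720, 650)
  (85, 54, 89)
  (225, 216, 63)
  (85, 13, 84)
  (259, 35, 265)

(970,720,650): 650²+720² = 940900 = 970² → right
(85,54,89): 54²+85² = 10141 > 7921 = 89² → acute
(225,216,63): 63²+216² = 50625 = 225² → right
(85,13,84): 13²+84² = 7225 = 85² → right
(259,35,265): 35²+259² = 68306 < 70225 = 265² → obtuse
1 of the 5 is acute.

1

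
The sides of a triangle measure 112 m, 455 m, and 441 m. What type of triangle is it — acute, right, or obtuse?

right

Compare the square of the longest side to the sum of squares of the other two: 112² + 441² = 207025 = 455².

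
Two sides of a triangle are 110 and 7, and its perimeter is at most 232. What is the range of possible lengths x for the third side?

103 < x ≤ 115

Triangle inequality alone gives 103 < x < 117.
The perimeter condition gives x ≤ 232 − 110 − 7 = 115.
Intersecting the two: 103 < x ≤ 115.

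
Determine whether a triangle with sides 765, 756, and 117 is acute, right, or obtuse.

Compare the square of the longest side to the sum of squares of the other two: 117² + 756² = 585225 = 765².

right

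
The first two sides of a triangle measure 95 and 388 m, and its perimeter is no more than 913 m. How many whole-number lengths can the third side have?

137

Triangle inequality: 293 < x < 483. Perimeter ≤ 913 gives x ≤ 913 − 95 − 388 = 430.
So 293 < x ≤ 430; integers 294 through 430: 137 values.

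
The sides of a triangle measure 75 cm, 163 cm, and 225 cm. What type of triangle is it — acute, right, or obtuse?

obtuse

Compare the square of the longest side to the sum of squares of the other two: 75² + 163² = 32194 < 50625 = 225².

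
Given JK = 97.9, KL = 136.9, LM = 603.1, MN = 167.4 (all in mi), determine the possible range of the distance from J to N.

The maximum is all hops collinear in one direction: 97.9 + 136.9 + 603.1 + 167.4 = 1005.3.
The longest hop is 603.1; the others sum to 402.2. Folding the others back against it leaves at least 603.1 − 402.2 = 200.9.

200.9 ≤ JN ≤ 1005.3 mi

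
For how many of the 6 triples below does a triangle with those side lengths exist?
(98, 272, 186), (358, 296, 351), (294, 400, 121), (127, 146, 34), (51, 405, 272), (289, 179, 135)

5

(98,186,272): 98+186 > 272 → valid
(296,351,358): 296+351 > 358 → valid
(121,294,400): 121+294 > 400 → valid
(34,127,146): 34+127 > 146 → valid
(51,272,405): 51+272 ≤ 405 → not valid
(135,179,289): 135+179 > 289 → valid
5 of the 6 triples form a triangle.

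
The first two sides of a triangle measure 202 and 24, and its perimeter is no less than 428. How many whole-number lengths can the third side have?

Triangle inequality: 178 < x < 226. Perimeter ≥ 428 gives x ≥ 428 − 202 − 24 = 202.
So 202 ≤ x < 226; integers 202 through 225: 24 values.

24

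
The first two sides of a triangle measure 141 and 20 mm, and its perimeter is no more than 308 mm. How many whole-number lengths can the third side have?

26

Triangle inequality: 121 < x < 161. Perimeter ≤ 308 gives x ≤ 308 − 141 − 20 = 147.
So 121 < x ≤ 147; integers 122 through 147: 26 values.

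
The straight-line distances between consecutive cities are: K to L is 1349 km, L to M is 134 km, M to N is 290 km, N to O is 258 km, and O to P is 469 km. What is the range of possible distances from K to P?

198 ≤ KP ≤ 2500 km

The maximum is all hops collinear in one direction: 1349 + 134 + 290 + 258 + 469 = 2500.
The longest hop is 1349; the others sum to 1151. Folding the others back against it leaves at least 1349 − 1151 = 198.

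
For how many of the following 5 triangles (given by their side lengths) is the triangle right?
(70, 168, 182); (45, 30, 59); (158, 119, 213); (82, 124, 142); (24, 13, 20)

(70,168,182): 70²+168² = 33124 = 182² → right
(45,30,59): 30²+45² = 2925 < 3481 = 59² → obtuse
(158,119,213): 119²+158² = 39125 < 45369 = 213² → obtuse
(82,124,142): 82²+124² = 22100 > 20164 = 142² → acute
(24,13,20): 13²+20² = 569 < 576 = 24² → obtuse
1 of the 5 is right.

1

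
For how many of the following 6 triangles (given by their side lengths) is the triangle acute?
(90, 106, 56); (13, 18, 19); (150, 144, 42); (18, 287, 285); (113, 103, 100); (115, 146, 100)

(90,106,56): 56²+90² = 11236 = 106² → right
(13,18,19): 13²+18² = 493 > 361 = 19² → acute
(150,144,42): 42²+144² = 22500 = 150² → right
(18,287,285): 18²+285² = 81549 < 82369 = 287² → obtuse
(113,103,100): 100²+103² = 20609 > 12769 = 113² → acute
(115,146,100): 100²+115² = 23225 > 21316 = 146² → acute
3 of the 6 are acute.

3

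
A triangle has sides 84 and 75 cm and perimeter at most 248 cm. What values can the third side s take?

Triangle inequality alone gives 9 < s < 159.
The perimeter condition gives s ≤ 248 − 84 − 75 = 89.
Intersecting the two: 9 < s ≤ 89.

9 < s ≤ 89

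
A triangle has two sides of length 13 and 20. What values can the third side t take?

By the triangle inequality, t must be less than 13 + 20 = 33 and greater than |13 − 20| = 7.

7 < t < 33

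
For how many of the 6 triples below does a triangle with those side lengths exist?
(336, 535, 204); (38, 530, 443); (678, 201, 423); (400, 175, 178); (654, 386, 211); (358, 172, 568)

1

(204,336,535): 204+336 > 535 → valid
(38,443,530): 38+443 ≤ 530 → not valid
(201,423,678): 201+423 ≤ 678 → not valid
(175,178,400): 175+178 ≤ 400 → not valid
(211,386,654): 211+386 ≤ 654 → not valid
(172,358,568): 172+358 ≤ 568 → not valid
1 of the 6 triples forms a triangle.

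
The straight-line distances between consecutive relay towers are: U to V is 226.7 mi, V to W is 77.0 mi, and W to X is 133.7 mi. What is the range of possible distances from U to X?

16.0 ≤ UX ≤ 437.4 mi

The maximum is all hops collinear in one direction: 226.7 + 77.0 + 133.7 = 437.4.
The longest hop is 226.7; the others sum to 210.7. Folding the others back against it leaves at least 226.7 − 210.7 = 16.0.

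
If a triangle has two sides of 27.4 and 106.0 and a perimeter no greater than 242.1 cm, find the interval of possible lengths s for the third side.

78.6 < s ≤ 108.7

Triangle inequality alone gives 78.6 < s < 133.4.
The perimeter condition gives s ≤ 242.1 − 27.4 − 106.0 = 108.7.
Intersecting the two: 78.6 < s ≤ 108.7.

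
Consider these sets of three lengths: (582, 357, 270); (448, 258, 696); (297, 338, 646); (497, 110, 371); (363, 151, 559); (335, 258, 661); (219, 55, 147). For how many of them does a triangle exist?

(270,357,582): 270+357 > 582 → valid
(258,448,696): 258+448 > 696 → valid
(297,338,646): 297+338 ≤ 646 → not valid
(110,371,497): 110+371 ≤ 497 → not valid
(151,363,559): 151+363 ≤ 559 → not valid
(258,335,661): 258+335 ≤ 661 → not valid
(55,147,219): 55+147 ≤ 219 → not valid
2 of the 7 triples form a triangle.

2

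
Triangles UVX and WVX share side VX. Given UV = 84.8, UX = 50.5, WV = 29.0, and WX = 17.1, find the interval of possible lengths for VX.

From triangle UVX: |84.8 − 50.5| < VX < 84.8 + 50.5, i.e. 34.3 < VX < 135.3.
From triangle WVX: 11.9 < VX < 46.1.
Both must hold, so VX lies in the intersection.

34.3 < VX < 46.1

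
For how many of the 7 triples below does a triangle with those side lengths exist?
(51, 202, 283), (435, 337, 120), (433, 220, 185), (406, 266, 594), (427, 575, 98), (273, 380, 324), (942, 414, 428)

3

(51,202,283): 51+202 ≤ 283 → not valid
(120,337,435): 120+337 > 435 → valid
(185,220,433): 185+220 ≤ 433 → not valid
(266,406,594): 266+406 > 594 → valid
(98,427,575): 98+427 ≤ 575 → not valid
(273,324,380): 273+324 > 380 → valid
(414,428,942): 414+428 ≤ 942 → not valid
3 of the 7 triples form a triangle.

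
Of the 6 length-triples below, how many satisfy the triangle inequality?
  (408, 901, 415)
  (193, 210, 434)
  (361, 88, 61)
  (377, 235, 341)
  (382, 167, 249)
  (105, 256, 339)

3

(408,415,901): 408+415 ≤ 901 → not valid
(193,210,434): 193+210 ≤ 434 → not valid
(61,88,361): 61+88 ≤ 361 → not valid
(235,341,377): 235+341 > 377 → valid
(167,249,382): 167+249 > 382 → valid
(105,256,339): 105+256 > 339 → valid
3 of the 6 triples form a triangle.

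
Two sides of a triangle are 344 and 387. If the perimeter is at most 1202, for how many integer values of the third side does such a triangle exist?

Triangle inequality: 43 < x < 731. Perimeter ≤ 1202 gives x ≤ 1202 − 344 − 387 = 471.
So 43 < x ≤ 471; integers 44 through 471: 428 values.

428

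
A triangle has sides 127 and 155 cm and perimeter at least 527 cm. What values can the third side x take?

245 ≤ x < 282

Triangle inequality alone gives 28 < x < 282.
The perimeter condition gives x ≥ 527 − 127 − 155 = 245.
Intersecting the two: 245 ≤ x < 282.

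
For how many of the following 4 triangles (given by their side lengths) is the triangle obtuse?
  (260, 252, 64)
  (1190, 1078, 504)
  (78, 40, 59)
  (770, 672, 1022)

(260,252,64): 64²+252² = 67600 = 260² → right
(1190,1078,504): 504²+1078² = 1416100 = 1190² → right
(78,40,59): 40²+59² = 5081 < 6084 = 78² → obtuse
(770,672,1022): 672²+770² = 1044484 = 1022² → right
1 of the 4 is obtuse.

1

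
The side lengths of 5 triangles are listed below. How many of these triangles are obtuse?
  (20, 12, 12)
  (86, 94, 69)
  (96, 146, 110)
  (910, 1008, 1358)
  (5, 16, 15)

(20,12,12): 12²+12² = 288 < 400 = 20² → obtuse
(86,94,69): 69²+86² = 12157 > 8836 = 94² → acute
(96,146,110): 96²+110² = 21316 = 146² → right
(910,1008,1358): 910²+1008² = 1844164 = 1358² → right
(5,16,15): 5²+15² = 250 < 256 = 16² → obtuse
2 of the 5 are obtuse.

2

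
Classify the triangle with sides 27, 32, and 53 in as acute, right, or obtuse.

obtuse

Compare the square of the longest side to the sum of squares of the other two: 27² + 32² = 1753 < 2809 = 53².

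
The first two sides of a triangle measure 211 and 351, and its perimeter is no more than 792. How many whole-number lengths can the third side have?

90

Triangle inequality: 140 < x < 562. Perimeter ≤ 792 gives x ≤ 792 − 211 − 351 = 230.
So 140 < x ≤ 230; integers 141 through 230: 90 values.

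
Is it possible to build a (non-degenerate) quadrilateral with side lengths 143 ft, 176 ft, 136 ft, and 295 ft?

Yes

A quadrilateral exists iff every side is shorter than the sum of the others — equivalently, the longest side is less than the sum of the rest.
Longest side 295 < 455 (sum of the remaining 3), so yes.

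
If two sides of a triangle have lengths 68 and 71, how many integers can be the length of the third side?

135

The third side lies in the open interval (3, 139).
Integers from 4 to 138 inclusive: 138 − 4 + 1 = 135.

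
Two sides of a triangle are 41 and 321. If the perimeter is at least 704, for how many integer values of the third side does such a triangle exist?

20

Triangle inequality: 280 < x < 362. Perimeter ≥ 704 gives x ≥ 704 − 41 − 321 = 342.
So 342 ≤ x < 362; integers 342 through 361: 20 values.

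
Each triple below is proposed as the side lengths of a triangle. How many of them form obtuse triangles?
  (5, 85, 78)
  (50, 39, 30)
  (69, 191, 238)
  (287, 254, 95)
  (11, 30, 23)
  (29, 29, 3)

4

(5,85,78): 5+78 ≤ 85, not a triangle
(50,39,30): 30²+39² = 2421 < 2500 = 50² → obtuse
(69,191,238): 69²+191² = 41242 < 56644 = 238² → obtuse
(287,254,95): 95²+254² = 73541 < 82369 = 287² → obtuse
(11,30,23): 11²+23² = 650 < 900 = 30² → obtuse
(29,29,3): 3²+29² = 850 > 841 = 29² → acute
4 of the 6 are obtuse.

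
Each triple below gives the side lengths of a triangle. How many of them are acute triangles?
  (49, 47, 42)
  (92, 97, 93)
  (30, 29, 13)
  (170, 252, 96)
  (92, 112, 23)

3

(49,47,42): 42²+47² = 3973 > 2401 = 49² → acute
(92,97,93): 92²+93² = 17113 > 9409 = 97² → acute
(30,29,13): 13²+29² = 1010 > 900 = 30² → acute
(170,252,96): 96²+170² = 38116 < 63504 = 252² → obtuse
(92,112,23): 23²+92² = 8993 < 12544 = 112² → obtuse
3 of the 5 are acute.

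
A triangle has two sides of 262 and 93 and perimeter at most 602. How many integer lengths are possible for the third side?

Triangle inequality: 169 < x < 355. Perimeter ≤ 602 gives x ≤ 602 − 262 − 93 = 247.
So 169 < x ≤ 247; integers 170 through 247: 78 values.

78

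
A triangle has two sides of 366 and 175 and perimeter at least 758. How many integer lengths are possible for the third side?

324

Triangle inequality: 191 < x < 541. Perimeter ≥ 758 gives x ≥ 758 − 366 − 175 = 217.
So 217 ≤ x < 541; integers 217 through 540: 324 values.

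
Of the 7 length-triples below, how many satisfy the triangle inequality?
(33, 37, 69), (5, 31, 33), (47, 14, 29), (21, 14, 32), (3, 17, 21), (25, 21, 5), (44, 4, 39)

4

(33,37,69): 33+37 > 69 → valid
(5,31,33): 5+31 > 33 → valid
(14,29,47): 14+29 ≤ 47 → not valid
(14,21,32): 14+21 > 32 → valid
(3,17,21): 3+17 ≤ 21 → not valid
(5,21,25): 5+21 > 25 → valid
(4,39,44): 4+39 ≤ 44 → not valid
4 of the 7 triples form a triangle.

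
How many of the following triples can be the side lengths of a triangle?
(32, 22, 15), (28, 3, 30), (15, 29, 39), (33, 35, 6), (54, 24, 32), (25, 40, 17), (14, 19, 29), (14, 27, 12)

(15,22,32): 15+22 > 32 → valid
(3,28,30): 3+28 > 30 → valid
(15,29,39): 15+29 > 39 → valid
(6,33,35): 6+33 > 35 → valid
(24,32,54): 24+32 > 54 → valid
(17,25,40): 17+25 > 40 → valid
(14,19,29): 14+19 > 29 → valid
(12,14,27): 12+14 ≤ 27 → not valid
7 of the 8 triples form a triangle.

7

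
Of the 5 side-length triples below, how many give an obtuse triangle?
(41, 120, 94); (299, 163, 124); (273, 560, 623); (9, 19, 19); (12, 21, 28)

(41,120,94): 41²+94² = 10517 < 14400 = 120² → obtuse
(299,163,124): 124+163 ≤ 299, not a triangle
(273,560,623): 273²+560² = 388129 = 623² → right
(9,19,19): 9²+19² = 442 > 361 = 19² → acute
(12,21,28): 12²+21² = 585 < 784 = 28² → obtuse
2 of the 5 are obtuse.

2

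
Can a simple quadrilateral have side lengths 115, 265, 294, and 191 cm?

A quadrilateral exists iff every side is shorter than the sum of the others — equivalently, the longest side is less than the sum of the rest.
Longest side 294 < 571 (sum of the remaining 3), so yes.

Yes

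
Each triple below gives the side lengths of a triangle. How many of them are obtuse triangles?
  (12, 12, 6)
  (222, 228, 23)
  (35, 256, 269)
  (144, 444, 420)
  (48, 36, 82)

3

(12,12,6): 6²+12² = 180 > 144 = 12² → acute
(222,228,23): 23²+222² = 49813 < 51984 = 228² → obtuse
(35,256,269): 35²+256² = 66761 < 72361 = 269² → obtuse
(144,444,420): 144²+420² = 197136 = 444² → right
(48,36,82): 36²+48² = 3600 < 6724 = 82² → obtuse
3 of the 5 are obtuse.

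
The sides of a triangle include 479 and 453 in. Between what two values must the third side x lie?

26 < x < 932

By the triangle inequality, x must be less than 479 + 453 = 932 and greater than |479 − 453| = 26.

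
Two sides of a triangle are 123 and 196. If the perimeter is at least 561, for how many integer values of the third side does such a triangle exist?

77

Triangle inequality: 73 < x < 319. Perimeter ≥ 561 gives x ≥ 561 − 123 − 196 = 242.
So 242 ≤ x < 319; integers 242 through 318: 77 values.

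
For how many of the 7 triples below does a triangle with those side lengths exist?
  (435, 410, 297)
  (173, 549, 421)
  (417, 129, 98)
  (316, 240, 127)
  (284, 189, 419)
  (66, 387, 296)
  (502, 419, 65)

(297,410,435): 297+410 > 435 → valid
(173,421,549): 173+421 > 549 → valid
(98,129,417): 98+129 ≤ 417 → not valid
(127,240,316): 127+240 > 316 → valid
(189,284,419): 189+284 > 419 → valid
(66,296,387): 66+296 ≤ 387 → not valid
(65,419,502): 65+419 ≤ 502 → not valid
4 of the 7 triples form a triangle.

4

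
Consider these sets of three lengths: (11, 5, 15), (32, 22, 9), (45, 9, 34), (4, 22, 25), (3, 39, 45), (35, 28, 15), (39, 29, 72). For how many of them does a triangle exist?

3

(5,11,15): 5+11 > 15 → valid
(9,22,32): 9+22 ≤ 32 → not valid
(9,34,45): 9+34 ≤ 45 → not valid
(4,22,25): 4+22 > 25 → valid
(3,39,45): 3+39 ≤ 45 → not valid
(15,28,35): 15+28 > 35 → valid
(29,39,72): 29+39 ≤ 72 → not valid
3 of the 7 triples form a triangle.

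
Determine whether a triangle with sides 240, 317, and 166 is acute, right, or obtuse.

obtuse

Compare the square of the longest side to the sum of squares of the other two: 166² + 240² = 85156 < 100489 = 317².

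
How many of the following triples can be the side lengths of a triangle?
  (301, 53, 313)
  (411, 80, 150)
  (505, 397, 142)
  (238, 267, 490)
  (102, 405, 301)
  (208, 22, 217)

(53,301,313): 53+301 > 313 → valid
(80,150,411): 80+150 ≤ 411 → not valid
(142,397,505): 142+397 > 505 → valid
(238,267,490): 238+267 > 490 → valid
(102,301,405): 102+301 ≤ 405 → not valid
(22,208,217): 22+208 > 217 → valid
4 of the 6 triples form a triangle.

4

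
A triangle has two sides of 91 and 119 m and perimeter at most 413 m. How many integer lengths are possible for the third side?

Triangle inequality: 28 < x < 210. Perimeter ≤ 413 gives x ≤ 413 − 91 − 119 = 203.
So 28 < x ≤ 203; integers 29 through 203: 175 values.

175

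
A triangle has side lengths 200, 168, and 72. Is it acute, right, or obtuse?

obtuse

Compare the square of the longest side to the sum of squares of the other two: 72² + 168² = 33408 < 40000 = 200².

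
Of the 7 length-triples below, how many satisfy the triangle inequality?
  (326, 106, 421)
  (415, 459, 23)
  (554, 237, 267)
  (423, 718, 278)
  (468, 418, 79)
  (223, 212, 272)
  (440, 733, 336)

4

(106,326,421): 106+326 > 421 → valid
(23,415,459): 23+415 ≤ 459 → not valid
(237,267,554): 237+267 ≤ 554 → not valid
(278,423,718): 278+423 ≤ 718 → not valid
(79,418,468): 79+418 > 468 → valid
(212,223,272): 212+223 > 272 → valid
(336,440,733): 336+440 > 733 → valid
4 of the 7 triples form a triangle.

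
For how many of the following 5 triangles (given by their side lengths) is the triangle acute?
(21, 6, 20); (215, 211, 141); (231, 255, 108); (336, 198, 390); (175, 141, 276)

1

(21,6,20): 6²+20² = 436 < 441 = 21² → obtuse
(215,211,141): 141²+211² = 64402 > 46225 = 215² → acute
(231,255,108): 108²+231² = 65025 = 255² → right
(336,198,390): 198²+336² = 152100 = 390² → right
(175,141,276): 141²+175² = 50506 < 76176 = 276² → obtuse
1 of the 5 is acute.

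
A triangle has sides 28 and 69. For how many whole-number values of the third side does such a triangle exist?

The third side lies in the open interval (41, 97).
Integers from 42 to 96 inclusive: 96 − 42 + 1 = 55.

55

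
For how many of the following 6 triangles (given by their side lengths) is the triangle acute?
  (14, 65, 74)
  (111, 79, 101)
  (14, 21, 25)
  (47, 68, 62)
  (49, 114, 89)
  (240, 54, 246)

3

(14,65,74): 14²+65² = 4421 < 5476 = 74² → obtuse
(111,79,101): 79²+101² = 16442 > 12321 = 111² → acute
(14,21,25): 14²+21² = 637 > 625 = 25² → acute
(47,68,62): 47²+62² = 6053 > 4624 = 68² → acute
(49,114,89): 49²+89² = 10322 < 12996 = 114² → obtuse
(240,54,246): 54²+240² = 60516 = 246² → right
3 of the 6 are acute.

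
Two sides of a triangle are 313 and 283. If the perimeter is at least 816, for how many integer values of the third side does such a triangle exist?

376

Triangle inequality: 30 < x < 596. Perimeter ≥ 816 gives x ≥ 816 − 313 − 283 = 220.
So 220 ≤ x < 596; integers 220 through 595: 376 values.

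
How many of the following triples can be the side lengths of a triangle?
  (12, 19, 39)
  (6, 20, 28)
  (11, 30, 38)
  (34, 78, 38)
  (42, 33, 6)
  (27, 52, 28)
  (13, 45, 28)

(12,19,39): 12+19 ≤ 39 → not valid
(6,20,28): 6+20 ≤ 28 → not valid
(11,30,38): 11+30 > 38 → valid
(34,38,78): 34+38 ≤ 78 → not valid
(6,33,42): 6+33 ≤ 42 → not valid
(27,28,52): 27+28 > 52 → valid
(13,28,45): 13+28 ≤ 45 → not valid
2 of the 7 triples form a triangle.

2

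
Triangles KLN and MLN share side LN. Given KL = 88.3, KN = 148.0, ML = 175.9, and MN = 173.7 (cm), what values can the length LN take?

From triangle KLN: |88.3 − 148.0| < LN < 88.3 + 148.0, i.e. 59.7 < LN < 236.3.
From triangle MLN: 2.2 < LN < 349.6.
Both must hold, so LN lies in the intersection.

59.7 < LN < 236.3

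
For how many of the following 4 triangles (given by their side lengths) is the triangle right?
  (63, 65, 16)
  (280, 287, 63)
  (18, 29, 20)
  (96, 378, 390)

3

(63,65,16): 16²+63² = 4225 = 65² → right
(280,287,63): 63²+280² = 82369 = 287² → right
(18,29,20): 18²+20² = 724 < 841 = 29² → obtuse
(96,378,390): 96²+378² = 152100 = 390² → right
3 of the 4 are right.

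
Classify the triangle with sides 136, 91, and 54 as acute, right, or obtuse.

Compare the square of the longest side to the sum of squares of the other two: 54² + 91² = 11197 < 18496 = 136².

obtuse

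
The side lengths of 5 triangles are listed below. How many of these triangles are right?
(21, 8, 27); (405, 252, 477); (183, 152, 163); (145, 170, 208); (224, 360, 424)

2

(21,8,27): 8²+21² = 505 < 729 = 27² → obtuse
(405,252,477): 252²+405² = 227529 = 477² → right
(183,152,163): 152²+163² = 49673 > 33489 = 183² → acute
(145,170,208): 145²+170² = 49925 > 43264 = 208² → acute
(224,360,424): 224²+360² = 179776 = 424² → right
2 of the 5 are right.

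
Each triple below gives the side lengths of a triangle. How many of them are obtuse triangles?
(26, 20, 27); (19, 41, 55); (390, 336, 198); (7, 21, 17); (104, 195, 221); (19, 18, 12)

2

(26,20,27): 20²+26² = 1076 > 729 = 27² → acute
(19,41,55): 19²+41² = 2042 < 3025 = 55² → obtuse
(390,336,198): 198²+336² = 152100 = 390² → right
(7,21,17): 7²+17² = 338 < 441 = 21² → obtuse
(104,195,221): 104²+195² = 48841 = 221² → right
(19,18,12): 12²+18² = 468 > 361 = 19² → acute
2 of the 6 are obtuse.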